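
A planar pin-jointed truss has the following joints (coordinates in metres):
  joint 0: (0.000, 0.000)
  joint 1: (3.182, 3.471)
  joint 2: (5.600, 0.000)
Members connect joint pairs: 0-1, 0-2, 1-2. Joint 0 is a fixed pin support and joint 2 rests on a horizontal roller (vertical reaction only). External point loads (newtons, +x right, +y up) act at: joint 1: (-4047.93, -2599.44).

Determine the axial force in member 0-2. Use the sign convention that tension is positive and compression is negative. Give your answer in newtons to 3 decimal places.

N=3 nodes, M=3 members, R=3 reactions → 2N=6, M+R=6
member 0 (0-1): L=4.7088, (cx,cy)=(0.6758,0.7371)
member 1 (0-2): L=5.6000, (cx,cy)=(1.0000,0.0000)
member 2 (1-2): L=4.2302, (cx,cy)=(0.5716,-0.8205)
solve A·x = −loads:
  F[0-1] = -4926.4121 N (compression)
  F[0-2] = -718.8899 N (compression)
  F[1-2] = +1257.6698 N (tension)
  Rx@0 = +4047.9300 N
  Ry@0 = +3631.3948 N
  Ry@2 = -1031.9548 N

-718.890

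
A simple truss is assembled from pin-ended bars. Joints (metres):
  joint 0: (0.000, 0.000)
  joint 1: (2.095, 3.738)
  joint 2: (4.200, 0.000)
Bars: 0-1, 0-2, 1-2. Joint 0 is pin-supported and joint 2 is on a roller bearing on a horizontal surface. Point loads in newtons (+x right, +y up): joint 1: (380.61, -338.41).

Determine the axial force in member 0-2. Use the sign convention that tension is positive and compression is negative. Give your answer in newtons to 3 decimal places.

N=3 nodes, M=3 members, R=3 reactions → 2N=6, M+R=6
member 0 (0-1): L=4.2851, (cx,cy)=(0.4889,0.8723)
member 1 (0-2): L=4.2000, (cx,cy)=(1.0000,0.0000)
member 2 (1-2): L=4.2899, (cx,cy)=(0.4907,-0.8713)
solve A·x = −loads:
  F[0-1] = +193.8877 N (tension)
  F[0-2] = +285.8166 N (tension)
  F[1-2] = -582.4887 N (compression)
  Rx@0 = -380.6100 N
  Ry@0 = -169.1350 N
  Ry@2 = +507.5450 N

285.817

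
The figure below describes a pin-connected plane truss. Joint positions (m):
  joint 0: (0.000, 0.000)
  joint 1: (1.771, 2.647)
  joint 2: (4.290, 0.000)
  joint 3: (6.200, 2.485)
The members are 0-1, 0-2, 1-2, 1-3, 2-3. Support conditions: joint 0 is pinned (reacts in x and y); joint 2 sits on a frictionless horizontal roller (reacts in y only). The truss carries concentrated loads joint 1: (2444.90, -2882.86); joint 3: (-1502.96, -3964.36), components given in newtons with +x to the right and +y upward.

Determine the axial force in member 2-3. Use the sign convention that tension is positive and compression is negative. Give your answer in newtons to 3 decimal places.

-4930.783

N=4 nodes, M=5 members, R=3 reactions → 2N=8, M+R=8
member 0 (0-1): L=3.1848, (cx,cy)=(0.5561,0.8311)
member 1 (0-2): L=4.2900, (cx,cy)=(1.0000,0.0000)
member 2 (1-2): L=3.6540, (cx,cy)=(0.6894,-0.7244)
member 3 (1-3): L=4.4320, (cx,cy)=(0.9993,-0.0366)
member 4 (2-3): L=3.1342, (cx,cy)=(0.6094,0.7929)
solve A·x = −loads:
  F[0-1] = +854.5091 N (tension)
  F[0-2] = +466.7678 N (tension)
  F[1-2] = -5035.8637 N (compression)
  F[1-3] = +1502.8747 N (tension)
  F[2-3] = -4930.7826 N (compression)
  Rx@0 = -941.9400 N
  Ry@0 = -710.2093 N
  Ry@2 = +7557.4293 N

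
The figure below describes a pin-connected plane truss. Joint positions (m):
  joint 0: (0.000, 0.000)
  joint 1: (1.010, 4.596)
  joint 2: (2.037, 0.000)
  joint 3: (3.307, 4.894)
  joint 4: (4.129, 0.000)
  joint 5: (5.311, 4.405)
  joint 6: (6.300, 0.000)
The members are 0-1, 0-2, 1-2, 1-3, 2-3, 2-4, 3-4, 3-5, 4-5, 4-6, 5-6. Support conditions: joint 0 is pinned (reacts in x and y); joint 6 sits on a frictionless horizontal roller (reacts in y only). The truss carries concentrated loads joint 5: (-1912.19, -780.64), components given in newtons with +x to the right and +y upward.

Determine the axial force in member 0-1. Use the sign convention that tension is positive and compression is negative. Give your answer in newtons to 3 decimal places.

N=7 nodes, M=11 members, R=3 reactions → 2N=14, M+R=14
member 0 (0-1): L=4.7057, (cx,cy)=(0.2146,0.9767)
member 1 (0-2): L=2.0370, (cx,cy)=(1.0000,0.0000)
member 2 (1-2): L=4.7093, (cx,cy)=(0.2181,-0.9759)
member 3 (1-3): L=2.3162, (cx,cy)=(0.9917,0.1287)
member 4 (2-3): L=5.0561, (cx,cy)=(0.2512,0.9679)
member 5 (2-4): L=2.0920, (cx,cy)=(1.0000,0.0000)
member 6 (3-4): L=4.9626, (cx,cy)=(0.1656,-0.9862)
member 7 (3-5): L=2.0628, (cx,cy)=(0.9715,-0.2371)
member 8 (4-5): L=4.5608, (cx,cy)=(0.2592,0.9658)
member 9 (4-6): L=2.1710, (cx,cy)=(1.0000,0.0000)
member 10 (5-6): L=4.5147, (cx,cy)=(0.2191,-0.9757)
solve A·x = −loads:
  F[0-1] = -1494.3912 N (compression)
  F[0-2] = -1591.4417 N (compression)
  F[1-2] = +1411.9876 N (tension)
  F[1-3] = -633.9388 N (compression)
  F[2-3] = -1423.6455 N (compression)
  F[2-4] = -925.9259 N (compression)
  F[3-4] = +1797.7177 N (tension)
  F[3-5] = -1321.7134 N (compression)
  F[4-5] = -1835.6005 N (compression)
  F[4-6] = -152.4303 N (compression)
  F[5-6] = +695.8247 N (tension)
  Rx@0 = +1912.1900 N
  Ry@0 = +1459.5635 N
  Ry@6 = -678.9235 N

-1494.391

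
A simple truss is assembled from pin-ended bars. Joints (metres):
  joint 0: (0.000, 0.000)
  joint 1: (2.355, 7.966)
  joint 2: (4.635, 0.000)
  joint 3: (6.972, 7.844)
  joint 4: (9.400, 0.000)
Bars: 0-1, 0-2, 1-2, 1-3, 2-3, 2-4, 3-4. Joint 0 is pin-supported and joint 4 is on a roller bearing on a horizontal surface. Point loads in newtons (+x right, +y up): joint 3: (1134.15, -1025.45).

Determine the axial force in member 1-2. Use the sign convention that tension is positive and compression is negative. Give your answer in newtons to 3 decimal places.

N=5 nodes, M=7 members, R=3 reactions → 2N=10, M+R=10
member 0 (0-1): L=8.3068, (cx,cy)=(0.2835,0.9590)
member 1 (0-2): L=4.6350, (cx,cy)=(1.0000,0.0000)
member 2 (1-2): L=8.2859, (cx,cy)=(0.2752,-0.9614)
member 3 (1-3): L=4.6186, (cx,cy)=(0.9997,-0.0264)
member 4 (2-3): L=8.1847, (cx,cy)=(0.2855,0.9584)
member 5 (2-4): L=4.7650, (cx,cy)=(1.0000,0.0000)
member 6 (3-4): L=8.2112, (cx,cy)=(0.2957,-0.9553)
solve A·x = −loads:
  F[0-1] = +710.6993 N (tension)
  F[0-2] = +932.6652 N (tension)
  F[1-2] = -719.8892 N (compression)
  F[1-3] = +399.7143 N (tension)
  F[2-3] = +722.1630 N (tension)
  F[2-4] = +528.3749 N (tension)
  F[3-4] = -1786.8957 N (compression)
  Rx@0 = -1134.1500 N
  Ry@0 = -681.5404 N
  Ry@4 = +1706.9904 N

-719.889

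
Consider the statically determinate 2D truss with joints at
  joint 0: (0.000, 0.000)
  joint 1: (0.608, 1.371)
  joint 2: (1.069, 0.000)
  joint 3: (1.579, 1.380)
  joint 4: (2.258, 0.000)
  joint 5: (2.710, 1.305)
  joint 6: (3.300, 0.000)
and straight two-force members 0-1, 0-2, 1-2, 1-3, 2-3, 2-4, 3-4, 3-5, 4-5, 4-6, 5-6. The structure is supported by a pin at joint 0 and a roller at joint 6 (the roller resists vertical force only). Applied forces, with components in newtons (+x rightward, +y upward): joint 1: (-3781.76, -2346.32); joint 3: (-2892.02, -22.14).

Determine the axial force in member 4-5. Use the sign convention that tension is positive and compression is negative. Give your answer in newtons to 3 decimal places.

N=7 nodes, M=11 members, R=3 reactions → 2N=14, M+R=14
member 0 (0-1): L=1.4998, (cx,cy)=(0.4054,0.9141)
member 1 (0-2): L=1.0690, (cx,cy)=(1.0000,0.0000)
member 2 (1-2): L=1.4464, (cx,cy)=(0.3187,-0.9479)
member 3 (1-3): L=0.9710, (cx,cy)=(1.0000,0.0093)
member 4 (2-3): L=1.4712, (cx,cy)=(0.3467,0.9380)
member 5 (2-4): L=1.1890, (cx,cy)=(1.0000,0.0000)
member 6 (3-4): L=1.5380, (cx,cy)=(0.4415,-0.8973)
member 7 (3-5): L=1.1335, (cx,cy)=(0.9978,-0.0662)
member 8 (4-5): L=1.3811, (cx,cy)=(0.3273,0.9449)
member 9 (4-6): L=1.0420, (cx,cy)=(1.0000,0.0000)
member 10 (5-6): L=1.4322, (cx,cy)=(0.4120,-0.9112)
solve A·x = −loads:
  F[0-1] = -5148.1262 N (compression)
  F[0-2] = -4586.7505 N (compression)
  F[1-2] = +2498.4130 N (tension)
  F[1-3] = +898.4860 N (tension)
  F[2-3] = -2524.6649 N (compression)
  F[2-4] = -2915.2920 N (compression)
  F[3-4] = +2470.4470 N (tension)
  F[3-5] = +1828.6397 N (tension)
  F[4-5] = -2345.8534 N (compression)
  F[4-6] = -1056.8705 N (compression)
  F[5-6] = +2565.4634 N (tension)
  Rx@0 = +6673.7800 N
  Ry@0 = +4706.1142 N
  Ry@6 = -2337.6542 N

-2345.853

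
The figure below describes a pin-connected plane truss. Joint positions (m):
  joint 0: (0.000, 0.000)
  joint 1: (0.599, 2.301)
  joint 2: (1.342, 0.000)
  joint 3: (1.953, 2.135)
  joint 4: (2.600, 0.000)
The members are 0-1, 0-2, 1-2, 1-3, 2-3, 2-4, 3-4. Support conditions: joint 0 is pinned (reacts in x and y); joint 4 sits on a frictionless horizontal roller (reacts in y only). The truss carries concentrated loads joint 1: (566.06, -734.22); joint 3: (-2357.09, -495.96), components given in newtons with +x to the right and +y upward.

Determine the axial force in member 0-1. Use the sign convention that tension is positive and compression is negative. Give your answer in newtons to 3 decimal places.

N=5 nodes, M=7 members, R=3 reactions → 2N=10, M+R=10
member 0 (0-1): L=2.3777, (cx,cy)=(0.2519,0.9677)
member 1 (0-2): L=1.3420, (cx,cy)=(1.0000,0.0000)
member 2 (1-2): L=2.4180, (cx,cy)=(0.3073,-0.9516)
member 3 (1-3): L=1.3641, (cx,cy)=(0.9926,-0.1217)
member 4 (2-3): L=2.2207, (cx,cy)=(0.2751,0.9614)
member 5 (2-4): L=1.2580, (cx,cy)=(1.0000,0.0000)
member 6 (3-4): L=2.2309, (cx,cy)=(0.2900,-0.9570)
solve A·x = −loads:
  F[0-1] = -2193.8129 N (compression)
  F[0-2] = -1238.3529 N (compression)
  F[1-2] = +1669.6734 N (tension)
  F[1-3] = -1644.0133 N (compression)
  F[2-3] = -1652.6781 N (compression)
  F[2-4] = -270.5809 N (compression)
  F[3-4] = +932.9738 N (tension)
  Rx@0 = +1791.0300 N
  Ry@0 = +2123.0552 N
  Ry@4 = -892.8752 N

-2193.813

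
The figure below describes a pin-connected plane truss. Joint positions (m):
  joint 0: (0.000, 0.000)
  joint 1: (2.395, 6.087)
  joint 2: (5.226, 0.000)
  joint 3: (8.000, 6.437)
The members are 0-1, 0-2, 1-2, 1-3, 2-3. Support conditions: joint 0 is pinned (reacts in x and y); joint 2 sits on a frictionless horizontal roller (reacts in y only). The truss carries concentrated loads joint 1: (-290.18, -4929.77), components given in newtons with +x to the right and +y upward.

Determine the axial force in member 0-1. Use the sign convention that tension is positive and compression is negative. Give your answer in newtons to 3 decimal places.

N=4 nodes, M=5 members, R=3 reactions → 2N=8, M+R=8
member 0 (0-1): L=6.5412, (cx,cy)=(0.3661,0.9306)
member 1 (0-2): L=5.2260, (cx,cy)=(1.0000,0.0000)
member 2 (1-2): L=6.7131, (cx,cy)=(0.4217,-0.9067)
member 3 (1-3): L=5.6159, (cx,cy)=(0.9981,0.0623)
member 4 (2-3): L=7.0093, (cx,cy)=(0.3958,0.9184)
solve A·x = −loads:
  F[0-1] = -3233.0167 N (compression)
  F[0-2] = +893.5551 N (tension)
  F[1-2] = -2118.8813 N (compression)
  F[1-3] = -0.0000 N (compression)
  F[2-3] = -0.0000 N (compression)
  Rx@0 = +290.1800 N
  Ry@0 = +3008.5160 N
  Ry@2 = +1921.2540 N

-3233.017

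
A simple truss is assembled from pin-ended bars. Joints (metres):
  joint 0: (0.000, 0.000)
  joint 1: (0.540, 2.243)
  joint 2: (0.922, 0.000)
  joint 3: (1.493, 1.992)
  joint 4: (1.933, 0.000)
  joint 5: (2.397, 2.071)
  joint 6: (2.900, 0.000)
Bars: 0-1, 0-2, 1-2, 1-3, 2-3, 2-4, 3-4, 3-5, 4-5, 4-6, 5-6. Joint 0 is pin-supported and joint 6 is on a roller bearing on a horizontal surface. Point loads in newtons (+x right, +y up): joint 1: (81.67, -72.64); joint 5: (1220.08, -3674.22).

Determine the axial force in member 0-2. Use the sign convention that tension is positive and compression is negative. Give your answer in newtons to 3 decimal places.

1244.434

N=7 nodes, M=11 members, R=3 reactions → 2N=14, M+R=14
member 0 (0-1): L=2.3071, (cx,cy)=(0.2341,0.9722)
member 1 (0-2): L=0.9220, (cx,cy)=(1.0000,0.0000)
member 2 (1-2): L=2.2753, (cx,cy)=(0.1679,-0.9858)
member 3 (1-3): L=0.9855, (cx,cy)=(0.9670,-0.2547)
member 4 (2-3): L=2.0722, (cx,cy)=(0.2755,0.9613)
member 5 (2-4): L=1.0110, (cx,cy)=(1.0000,0.0000)
member 6 (3-4): L=2.0400, (cx,cy)=(0.2157,-0.9765)
member 7 (3-5): L=0.9074, (cx,cy)=(0.9962,0.0871)
member 8 (4-5): L=2.1223, (cx,cy)=(0.2186,0.9758)
member 9 (4-6): L=0.9670, (cx,cy)=(1.0000,0.0000)
member 10 (5-6): L=2.1312, (cx,cy)=(0.2360,-0.9717)
solve A·x = −loads:
  F[0-1] = +244.8740 N (tension)
  F[0-2] = +1244.4344 N (tension)
  F[1-2] = -323.1751 N (compression)
  F[1-3] = +30.9233 N (tension)
  F[2-3] = +331.4181 N (tension)
  F[2-4] = +1098.8544 N (tension)
  F[3-4] = -301.5317 N (compression)
  F[3-5] = +186.9712 N (tension)
  F[4-5] = +301.7340 N (tension)
  F[4-6] = +967.8516 N (tension)
  F[5-6] = -4100.7827 N (compression)
  Rx@0 = -1301.7500 N
  Ry@0 = -238.0719 N
  Ry@6 = +3984.9319 N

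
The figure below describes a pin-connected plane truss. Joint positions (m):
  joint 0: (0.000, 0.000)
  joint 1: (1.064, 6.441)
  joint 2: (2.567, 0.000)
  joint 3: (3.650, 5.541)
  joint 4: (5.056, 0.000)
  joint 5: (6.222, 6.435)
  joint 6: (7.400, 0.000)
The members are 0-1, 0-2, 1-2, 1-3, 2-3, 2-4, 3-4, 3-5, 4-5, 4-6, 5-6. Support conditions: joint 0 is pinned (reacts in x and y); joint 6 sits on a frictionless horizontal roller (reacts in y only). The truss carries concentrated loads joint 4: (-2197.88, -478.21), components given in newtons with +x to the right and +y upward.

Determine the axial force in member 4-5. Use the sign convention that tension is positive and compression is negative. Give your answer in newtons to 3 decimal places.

N=7 nodes, M=11 members, R=3 reactions → 2N=14, M+R=14
member 0 (0-1): L=6.5283, (cx,cy)=(0.1630,0.9866)
member 1 (0-2): L=2.5670, (cx,cy)=(1.0000,0.0000)
member 2 (1-2): L=6.6140, (cx,cy)=(0.2272,-0.9738)
member 3 (1-3): L=2.7381, (cx,cy)=(0.9444,-0.3287)
member 4 (2-3): L=5.6458, (cx,cy)=(0.1918,0.9814)
member 5 (2-4): L=2.4890, (cx,cy)=(1.0000,0.0000)
member 6 (3-4): L=5.7166, (cx,cy)=(0.2460,-0.9693)
member 7 (3-5): L=2.7229, (cx,cy)=(0.9446,0.3283)
member 8 (4-5): L=6.5398, (cx,cy)=(0.1783,0.9840)
member 9 (4-6): L=2.3440, (cx,cy)=(1.0000,0.0000)
member 10 (5-6): L=6.5419, (cx,cy)=(0.1801,-0.9837)
solve A·x = −loads:
  F[0-1] = -153.5291 N (compression)
  F[0-2] = -2172.8574 N (compression)
  F[1-2] = +179.0273 N (tension)
  F[1-3] = -69.5710 N (compression)
  F[2-3] = -177.6425 N (compression)
  F[2-4] = -2098.0987 N (compression)
  F[3-4] = +110.7285 N (tension)
  F[3-5] = -134.4692 N (compression)
  F[4-5] = +376.9221 N (tension)
  F[4-6] = +59.8123 N (tension)
  F[5-6] = -332.1633 N (compression)
  Rx@0 = +2197.8800 N
  Ry@0 = +151.4762 N
  Ry@6 = +326.7338 N

376.922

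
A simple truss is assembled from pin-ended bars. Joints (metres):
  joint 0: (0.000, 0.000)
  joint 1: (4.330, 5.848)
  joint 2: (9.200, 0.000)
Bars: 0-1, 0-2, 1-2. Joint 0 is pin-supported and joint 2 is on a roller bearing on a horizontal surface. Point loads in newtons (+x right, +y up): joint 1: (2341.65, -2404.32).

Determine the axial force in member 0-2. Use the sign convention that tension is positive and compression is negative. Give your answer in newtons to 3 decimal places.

N=3 nodes, M=3 members, R=3 reactions → 2N=6, M+R=6
member 0 (0-1): L=7.2765, (cx,cy)=(0.5951,0.8037)
member 1 (0-2): L=9.2000, (cx,cy)=(1.0000,0.0000)
member 2 (1-2): L=7.6103, (cx,cy)=(0.6399,-0.7684)
solve A·x = −loads:
  F[0-1] = +268.4572 N (tension)
  F[0-2] = +2181.9010 N (tension)
  F[1-2] = -3409.6153 N (compression)
  Rx@0 = -2341.6500 N
  Ry@0 = -215.7533 N
  Ry@2 = +2620.0733 N

2181.901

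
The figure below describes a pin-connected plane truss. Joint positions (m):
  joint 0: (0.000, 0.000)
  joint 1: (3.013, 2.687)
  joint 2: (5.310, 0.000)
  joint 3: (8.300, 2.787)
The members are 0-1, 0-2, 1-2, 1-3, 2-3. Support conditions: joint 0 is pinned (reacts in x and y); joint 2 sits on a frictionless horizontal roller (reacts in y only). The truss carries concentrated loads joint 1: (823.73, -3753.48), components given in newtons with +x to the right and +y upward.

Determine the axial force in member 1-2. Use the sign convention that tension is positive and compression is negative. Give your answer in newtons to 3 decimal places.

-3350.322

N=4 nodes, M=5 members, R=3 reactions → 2N=8, M+R=8
member 0 (0-1): L=4.0371, (cx,cy)=(0.7463,0.6656)
member 1 (0-2): L=5.3100, (cx,cy)=(1.0000,0.0000)
member 2 (1-2): L=3.5350, (cx,cy)=(0.6498,-0.7601)
member 3 (1-3): L=5.2879, (cx,cy)=(0.9998,0.0189)
member 4 (2-3): L=4.0875, (cx,cy)=(0.7315,0.6818)
solve A·x = −loads:
  F[0-1] = -1813.2394 N (compression)
  F[0-2] = +2177.0025 N (tension)
  F[1-2] = -3350.3220 N (compression)
  F[1-3] = +0.0000 N (tension)
  F[2-3] = -0.0000 N (compression)
  Rx@0 = -823.7300 N
  Ry@0 = +1206.8514 N
  Ry@2 = +2546.6286 N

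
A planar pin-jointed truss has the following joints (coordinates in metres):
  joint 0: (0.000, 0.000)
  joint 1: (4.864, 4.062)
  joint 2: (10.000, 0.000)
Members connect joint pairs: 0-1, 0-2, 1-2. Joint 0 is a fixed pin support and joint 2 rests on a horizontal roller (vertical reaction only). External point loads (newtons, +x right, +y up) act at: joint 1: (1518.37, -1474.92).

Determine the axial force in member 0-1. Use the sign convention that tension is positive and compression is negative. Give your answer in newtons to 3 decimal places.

-219.593

N=3 nodes, M=3 members, R=3 reactions → 2N=6, M+R=6
member 0 (0-1): L=6.3371, (cx,cy)=(0.7675,0.6410)
member 1 (0-2): L=10.0000, (cx,cy)=(1.0000,0.0000)
member 2 (1-2): L=6.5482, (cx,cy)=(0.7843,-0.6203)
solve A·x = −loads:
  F[0-1] = -219.5928 N (compression)
  F[0-2] = +1686.9180 N (tension)
  F[1-2] = -2150.7402 N (compression)
  Rx@0 = -1518.3700 N
  Ry@0 = +140.7570 N
  Ry@2 = +1334.1630 N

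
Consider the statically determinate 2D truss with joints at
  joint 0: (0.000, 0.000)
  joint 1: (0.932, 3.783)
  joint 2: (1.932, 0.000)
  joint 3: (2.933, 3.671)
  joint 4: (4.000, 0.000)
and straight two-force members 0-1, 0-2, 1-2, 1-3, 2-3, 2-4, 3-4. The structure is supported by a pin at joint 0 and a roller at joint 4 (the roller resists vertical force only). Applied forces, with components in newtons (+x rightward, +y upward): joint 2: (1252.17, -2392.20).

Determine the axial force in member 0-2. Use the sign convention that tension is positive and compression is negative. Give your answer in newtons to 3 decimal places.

1556.867

N=5 nodes, M=7 members, R=3 reactions → 2N=10, M+R=10
member 0 (0-1): L=3.8961, (cx,cy)=(0.2392,0.9710)
member 1 (0-2): L=1.9320, (cx,cy)=(1.0000,0.0000)
member 2 (1-2): L=3.9129, (cx,cy)=(0.2556,-0.9668)
member 3 (1-3): L=2.0041, (cx,cy)=(0.9984,-0.0559)
member 4 (2-3): L=3.8050, (cx,cy)=(0.2631,0.9648)
member 5 (2-4): L=2.0680, (cx,cy)=(1.0000,0.0000)
member 6 (3-4): L=3.8229, (cx,cy)=(0.2791,-0.9603)
solve A·x = −loads:
  F[0-1] = -1273.7479 N (compression)
  F[0-2] = +1556.8666 N (tension)
  F[1-2] = +1316.3647 N (tension)
  F[1-3] = -642.1134 N (compression)
  F[2-3] = +1160.4232 N (tension)
  F[2-4] = +335.8340 N (tension)
  F[3-4] = -1203.2493 N (compression)
  Rx@0 = -1252.1700 N
  Ry@0 = +1236.7674 N
  Ry@4 = +1155.4326 N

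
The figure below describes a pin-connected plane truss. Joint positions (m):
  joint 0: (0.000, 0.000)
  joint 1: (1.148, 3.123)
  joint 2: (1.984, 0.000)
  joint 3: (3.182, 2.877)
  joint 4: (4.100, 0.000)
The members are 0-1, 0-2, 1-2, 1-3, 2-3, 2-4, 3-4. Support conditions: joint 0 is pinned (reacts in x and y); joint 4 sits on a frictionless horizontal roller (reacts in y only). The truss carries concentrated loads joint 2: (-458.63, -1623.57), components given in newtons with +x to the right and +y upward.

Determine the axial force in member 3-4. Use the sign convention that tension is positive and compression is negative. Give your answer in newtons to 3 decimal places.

N=5 nodes, M=7 members, R=3 reactions → 2N=10, M+R=10
member 0 (0-1): L=3.3273, (cx,cy)=(0.3450,0.9386)
member 1 (0-2): L=1.9840, (cx,cy)=(1.0000,0.0000)
member 2 (1-2): L=3.2330, (cx,cy)=(0.2586,-0.9660)
member 3 (1-3): L=2.0488, (cx,cy)=(0.9928,-0.1201)
member 4 (2-3): L=3.1165, (cx,cy)=(0.3844,0.9232)
member 5 (2-4): L=2.1160, (cx,cy)=(1.0000,0.0000)
member 6 (3-4): L=3.0199, (cx,cy)=(0.3040,-0.9527)
solve A·x = −loads:
  F[0-1] = -892.7398 N (compression)
  F[0-2] = -150.6144 N (compression)
  F[1-2] = +936.3009 N (tension)
  F[1-3] = -554.1394 N (compression)
  F[2-3] = +778.9687 N (tension)
  F[2-4] = +250.6869 N (tension)
  F[3-4] = -824.6751 N (compression)
  Rx@0 = +458.6300 N
  Ry@0 = +837.9205 N
  Ry@4 = +785.6495 N

-824.675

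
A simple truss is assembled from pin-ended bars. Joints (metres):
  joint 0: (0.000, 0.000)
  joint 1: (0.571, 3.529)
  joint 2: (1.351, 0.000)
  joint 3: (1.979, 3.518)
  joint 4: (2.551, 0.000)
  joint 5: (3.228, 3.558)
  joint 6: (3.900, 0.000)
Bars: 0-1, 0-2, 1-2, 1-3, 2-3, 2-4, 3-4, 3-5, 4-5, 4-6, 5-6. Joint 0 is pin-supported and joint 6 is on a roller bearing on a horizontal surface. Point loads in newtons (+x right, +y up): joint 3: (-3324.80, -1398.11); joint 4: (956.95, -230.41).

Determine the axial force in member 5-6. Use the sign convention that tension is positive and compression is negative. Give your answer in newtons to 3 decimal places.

2176.794

N=7 nodes, M=11 members, R=3 reactions → 2N=14, M+R=14
member 0 (0-1): L=3.5749, (cx,cy)=(0.1597,0.9872)
member 1 (0-2): L=1.3510, (cx,cy)=(1.0000,0.0000)
member 2 (1-2): L=3.6142, (cx,cy)=(0.2158,-0.9764)
member 3 (1-3): L=1.4080, (cx,cy)=(1.0000,-0.0078)
member 4 (2-3): L=3.5736, (cx,cy)=(0.1757,0.9844)
member 5 (2-4): L=1.2000, (cx,cy)=(1.0000,0.0000)
member 6 (3-4): L=3.5642, (cx,cy)=(0.1605,-0.9870)
member 7 (3-5): L=1.2496, (cx,cy)=(0.9995,0.0320)
member 8 (4-5): L=3.6218, (cx,cy)=(0.1869,0.9824)
member 9 (4-6): L=1.3490, (cx,cy)=(1.0000,0.0000)
member 10 (5-6): L=3.6209, (cx,cy)=(0.1856,-0.9826)
solve A·x = −loads:
  F[0-1] = -3816.4950 N (compression)
  F[0-2] = -1758.2606 N (compression)
  F[1-2] = +3869.9854 N (tension)
  F[1-3] = -1444.8423 N (compression)
  F[2-3] = -3838.5198 N (compression)
  F[2-4] = -248.4990 N (compression)
  F[3-4] = +2426.9764 N (tension)
  F[3-5] = +816.3743 N (tension)
  F[4-5] = -2203.9538 N (compression)
  F[4-6] = -403.9889 N (compression)
  F[5-6] = +2176.7936 N (tension)
  Rx@0 = +2367.8500 N
  Ry@0 = +3767.4971 N
  Ry@6 = -2138.9771 N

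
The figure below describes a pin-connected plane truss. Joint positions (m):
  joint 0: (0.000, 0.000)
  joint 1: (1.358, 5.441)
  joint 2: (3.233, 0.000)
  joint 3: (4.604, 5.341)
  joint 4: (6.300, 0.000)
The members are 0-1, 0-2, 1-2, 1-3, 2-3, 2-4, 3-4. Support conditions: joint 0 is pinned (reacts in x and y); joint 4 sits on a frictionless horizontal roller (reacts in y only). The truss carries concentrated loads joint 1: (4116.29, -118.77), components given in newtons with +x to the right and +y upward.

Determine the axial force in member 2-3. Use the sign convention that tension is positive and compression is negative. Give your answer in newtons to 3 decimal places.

3631.840

N=5 nodes, M=7 members, R=3 reactions → 2N=10, M+R=10
member 0 (0-1): L=5.6079, (cx,cy)=(0.2422,0.9702)
member 1 (0-2): L=3.2330, (cx,cy)=(1.0000,0.0000)
member 2 (1-2): L=5.7550, (cx,cy)=(0.3258,-0.9454)
member 3 (1-3): L=3.2475, (cx,cy)=(0.9995,-0.0308)
member 4 (2-3): L=5.5142, (cx,cy)=(0.2486,0.9686)
member 5 (2-4): L=3.0670, (cx,cy)=(1.0000,0.0000)
member 6 (3-4): L=5.6038, (cx,cy)=(0.3027,-0.9531)
solve A·x = −loads:
  F[0-1] = +3568.0656 N (tension)
  F[0-2] = +3252.2544 N (tension)
  F[1-2] = -3720.8082 N (compression)
  F[1-3] = -2040.9708 N (compression)
  F[2-3] = +3631.8397 N (tension)
  F[2-4] = +1137.0086 N (tension)
  F[3-4] = -3756.8287 N (compression)
  Rx@0 = -4116.2900 N
  Ry@0 = -3461.8687 N
  Ry@4 = +3580.6387 N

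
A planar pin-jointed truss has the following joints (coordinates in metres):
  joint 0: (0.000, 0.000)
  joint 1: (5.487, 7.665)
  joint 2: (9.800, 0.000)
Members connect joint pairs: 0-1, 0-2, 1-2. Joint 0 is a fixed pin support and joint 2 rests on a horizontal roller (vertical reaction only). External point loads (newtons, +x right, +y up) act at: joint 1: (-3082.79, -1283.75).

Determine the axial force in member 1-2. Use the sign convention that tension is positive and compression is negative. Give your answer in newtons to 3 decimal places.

N=3 nodes, M=3 members, R=3 reactions → 2N=6, M+R=6
member 0 (0-1): L=9.4265, (cx,cy)=(0.5821,0.8131)
member 1 (0-2): L=9.8000, (cx,cy)=(1.0000,0.0000)
member 2 (1-2): L=8.7951, (cx,cy)=(0.4904,-0.8715)
solve A·x = −loads:
  F[0-1] = -3660.1278 N (compression)
  F[0-2] = -952.2998 N (compression)
  F[1-2] = +1941.9416 N (tension)
  Rx@0 = +3082.7900 N
  Ry@0 = +2976.1632 N
  Ry@2 = -1692.4132 N

1941.942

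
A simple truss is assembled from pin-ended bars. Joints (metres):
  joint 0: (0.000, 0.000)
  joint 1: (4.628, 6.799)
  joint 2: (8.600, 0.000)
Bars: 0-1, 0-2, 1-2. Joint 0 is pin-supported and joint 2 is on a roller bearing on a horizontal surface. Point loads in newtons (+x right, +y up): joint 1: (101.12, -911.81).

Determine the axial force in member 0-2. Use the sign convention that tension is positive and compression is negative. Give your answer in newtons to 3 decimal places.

N=3 nodes, M=3 members, R=3 reactions → 2N=6, M+R=6
member 0 (0-1): L=8.2246, (cx,cy)=(0.5627,0.8267)
member 1 (0-2): L=8.6000, (cx,cy)=(1.0000,0.0000)
member 2 (1-2): L=7.8742, (cx,cy)=(0.5044,-0.8635)
solve A·x = −loads:
  F[0-1] = -412.7267 N (compression)
  F[0-2] = +333.3609 N (tension)
  F[1-2] = -660.8645 N (compression)
  Rx@0 = -101.1200 N
  Ry@0 = +341.1854 N
  Ry@2 = +570.6246 N

333.361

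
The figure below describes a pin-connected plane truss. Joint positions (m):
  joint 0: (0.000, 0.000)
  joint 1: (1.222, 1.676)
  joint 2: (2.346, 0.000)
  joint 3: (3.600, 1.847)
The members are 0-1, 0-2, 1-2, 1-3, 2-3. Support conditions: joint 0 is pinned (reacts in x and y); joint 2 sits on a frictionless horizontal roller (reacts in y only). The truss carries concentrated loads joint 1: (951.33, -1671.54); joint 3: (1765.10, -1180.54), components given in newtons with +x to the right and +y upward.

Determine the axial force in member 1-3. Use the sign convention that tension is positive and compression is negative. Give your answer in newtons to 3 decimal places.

2705.321

N=4 nodes, M=5 members, R=3 reactions → 2N=8, M+R=8
member 0 (0-1): L=2.0742, (cx,cy)=(0.5891,0.8080)
member 1 (0-2): L=2.3460, (cx,cy)=(1.0000,0.0000)
member 2 (1-2): L=2.0180, (cx,cy)=(0.5570,-0.8305)
member 3 (1-3): L=2.3841, (cx,cy)=(0.9974,0.0717)
member 4 (2-3): L=2.2325, (cx,cy)=(0.5617,0.8273)
solve A·x = −loads:
  F[0-1] = +2350.7508 N (tension)
  F[0-2] = +1331.4947 N (tension)
  F[1-2] = -4066.0829 N (compression)
  F[1-3] = +2705.3207 N (tension)
  F[2-3] = -1661.4517 N (compression)
  Rx@0 = -2716.4300 N
  Ry@0 = -1899.4693 N
  Ry@2 = +4751.5493 N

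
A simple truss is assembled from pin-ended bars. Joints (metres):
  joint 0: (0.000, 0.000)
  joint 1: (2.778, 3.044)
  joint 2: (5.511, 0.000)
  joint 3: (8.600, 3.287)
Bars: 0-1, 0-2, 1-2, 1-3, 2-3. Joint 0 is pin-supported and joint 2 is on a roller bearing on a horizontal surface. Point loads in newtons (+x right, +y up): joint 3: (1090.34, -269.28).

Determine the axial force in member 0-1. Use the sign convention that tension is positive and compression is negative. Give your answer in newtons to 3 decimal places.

N=4 nodes, M=5 members, R=3 reactions → 2N=8, M+R=8
member 0 (0-1): L=4.1211, (cx,cy)=(0.6741,0.7386)
member 1 (0-2): L=5.5110, (cx,cy)=(1.0000,0.0000)
member 2 (1-2): L=4.0909, (cx,cy)=(0.6681,-0.7441)
member 3 (1-3): L=5.8271, (cx,cy)=(0.9991,0.0417)
member 4 (2-3): L=4.5107, (cx,cy)=(0.6848,0.7287)
solve A·x = −loads:
  F[0-1] = +1084.7753 N (tension)
  F[0-2] = +359.0965 N (tension)
  F[1-2] = -998.3949 N (compression)
  F[1-3] = +1399.4615 N (tension)
  F[2-3] = -449.6143 N (compression)
  Rx@0 = -1090.3400 N
  Ry@0 = -801.2617 N
  Ry@2 = +1070.5417 N

1084.775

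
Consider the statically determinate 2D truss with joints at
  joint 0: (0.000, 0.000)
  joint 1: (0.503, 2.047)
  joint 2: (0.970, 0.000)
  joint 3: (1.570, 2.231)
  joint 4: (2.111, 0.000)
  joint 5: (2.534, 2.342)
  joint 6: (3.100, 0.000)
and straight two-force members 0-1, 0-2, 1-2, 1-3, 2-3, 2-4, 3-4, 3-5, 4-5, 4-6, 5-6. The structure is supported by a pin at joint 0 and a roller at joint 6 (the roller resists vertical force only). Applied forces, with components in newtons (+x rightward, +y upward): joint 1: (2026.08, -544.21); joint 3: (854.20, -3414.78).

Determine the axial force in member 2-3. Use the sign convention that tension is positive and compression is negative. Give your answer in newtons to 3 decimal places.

N=7 nodes, M=11 members, R=3 reactions → 2N=14, M+R=14
member 0 (0-1): L=2.1079, (cx,cy)=(0.2386,0.9711)
member 1 (0-2): L=0.9700, (cx,cy)=(1.0000,0.0000)
member 2 (1-2): L=2.0996, (cx,cy)=(0.2224,-0.9750)
member 3 (1-3): L=1.0827, (cx,cy)=(0.9855,0.1699)
member 4 (2-3): L=2.3103, (cx,cy)=(0.2597,0.9657)
member 5 (2-4): L=1.1410, (cx,cy)=(1.0000,0.0000)
member 6 (3-4): L=2.2957, (cx,cy)=(0.2357,-0.9718)
member 7 (3-5): L=0.9704, (cx,cy)=(0.9934,0.1144)
member 8 (4-5): L=2.3799, (cx,cy)=(0.1777,0.9841)
member 9 (4-6): L=0.9890, (cx,cy)=(1.0000,0.0000)
member 10 (5-6): L=2.4094, (cx,cy)=(0.2349,-0.9720)
solve A·x = −loads:
  F[0-1] = -194.2639 N (compression)
  F[0-2] = +2926.6366 N (tension)
  F[1-2] = -703.5798 N (compression)
  F[1-3] = -1944.2228 N (compression)
  F[2-3] = +710.3288 N (tension)
  F[2-4] = +2585.6644 N (tension)
  F[3-4] = -4072.2579 N (compression)
  F[3-5] = -1636.7300 N (compression)
  F[4-5] = +4021.5960 N (tension)
  F[4-6] = +911.1919 N (tension)
  F[5-6] = -3878.8813 N (compression)
  Rx@0 = -2880.2800 N
  Ry@0 = +188.6519 N
  Ry@6 = +3770.3381 N

710.329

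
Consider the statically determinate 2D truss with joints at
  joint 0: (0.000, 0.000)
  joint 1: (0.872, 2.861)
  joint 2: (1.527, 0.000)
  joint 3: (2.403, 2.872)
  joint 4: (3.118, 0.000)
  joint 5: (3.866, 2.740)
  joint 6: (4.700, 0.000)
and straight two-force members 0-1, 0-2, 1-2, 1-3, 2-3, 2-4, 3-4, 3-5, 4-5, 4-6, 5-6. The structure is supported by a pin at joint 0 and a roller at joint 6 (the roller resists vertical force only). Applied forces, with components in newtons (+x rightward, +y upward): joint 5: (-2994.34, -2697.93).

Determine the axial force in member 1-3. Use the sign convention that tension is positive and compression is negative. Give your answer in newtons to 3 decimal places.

-1185.296

N=7 nodes, M=11 members, R=3 reactions → 2N=14, M+R=14
member 0 (0-1): L=2.9909, (cx,cy)=(0.2915,0.9566)
member 1 (0-2): L=1.5270, (cx,cy)=(1.0000,0.0000)
member 2 (1-2): L=2.9350, (cx,cy)=(0.2232,-0.9748)
member 3 (1-3): L=1.5310, (cx,cy)=(1.0000,0.0072)
member 4 (2-3): L=3.0026, (cx,cy)=(0.2917,0.9565)
member 5 (2-4): L=1.5910, (cx,cy)=(1.0000,0.0000)
member 6 (3-4): L=2.9597, (cx,cy)=(0.2416,-0.9704)
member 7 (3-5): L=1.4689, (cx,cy)=(0.9960,-0.0899)
member 8 (4-5): L=2.8403, (cx,cy)=(0.2634,0.9647)
member 9 (4-6): L=1.5820, (cx,cy)=(1.0000,0.0000)
member 10 (5-6): L=2.8641, (cx,cy)=(0.2912,-0.9567)
solve A·x = −loads:
  F[0-1] = -2325.3994 N (compression)
  F[0-2] = -2316.3758 N (compression)
  F[1-2] = +2273.1890 N (tension)
  F[1-3] = -1185.2957 N (compression)
  F[2-3] = -2316.6423 N (compression)
  F[2-4] = -1133.2068 N (compression)
  F[3-4] = +2521.9676 N (tension)
  F[3-5] = -2480.4288 N (compression)
  F[4-5] = -2536.8211 N (compression)
  F[4-6] = +144.1403 N (tension)
  F[5-6] = -495.0053 N (compression)
  Rx@0 = +2994.3400 N
  Ry@0 = +2224.3756 N
  Ry@6 = +473.5544 N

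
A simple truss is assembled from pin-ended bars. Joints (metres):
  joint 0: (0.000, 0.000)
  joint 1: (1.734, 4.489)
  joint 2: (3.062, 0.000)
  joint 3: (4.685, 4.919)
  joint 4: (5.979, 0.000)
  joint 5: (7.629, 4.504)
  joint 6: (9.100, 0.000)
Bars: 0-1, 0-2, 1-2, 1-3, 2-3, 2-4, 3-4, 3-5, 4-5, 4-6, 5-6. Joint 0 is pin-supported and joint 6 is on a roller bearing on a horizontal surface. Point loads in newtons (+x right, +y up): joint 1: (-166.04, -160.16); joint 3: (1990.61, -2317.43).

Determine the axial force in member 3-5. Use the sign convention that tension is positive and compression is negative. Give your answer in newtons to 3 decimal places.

-1475.737

N=7 nodes, M=11 members, R=3 reactions → 2N=14, M+R=14
member 0 (0-1): L=4.8123, (cx,cy)=(0.3603,0.9328)
member 1 (0-2): L=3.0620, (cx,cy)=(1.0000,0.0000)
member 2 (1-2): L=4.6813, (cx,cy)=(0.2837,-0.9589)
member 3 (1-3): L=2.9822, (cx,cy)=(0.9895,0.1442)
member 4 (2-3): L=5.1798, (cx,cy)=(0.3133,0.9496)
member 5 (2-4): L=2.9170, (cx,cy)=(1.0000,0.0000)
member 6 (3-4): L=5.0864, (cx,cy)=(0.2544,-0.9671)
member 7 (3-5): L=2.9731, (cx,cy)=(0.9902,-0.1396)
member 8 (4-5): L=4.7967, (cx,cy)=(0.3440,0.9390)
member 9 (4-6): L=3.1210, (cx,cy)=(1.0000,0.0000)
member 10 (5-6): L=4.7381, (cx,cy)=(0.3105,-0.9506)
solve A·x = −loads:
  F[0-1] = -278.5742 N (compression)
  F[0-2] = +1924.9485 N (tension)
  F[1-2] = +109.2409 N (tension)
  F[1-3] = +35.0381 N (tension)
  F[2-3] = -110.3078 N (compression)
  F[2-4] = +1990.5008 N (tension)
  F[3-4] = -2080.1821 N (compression)
  F[3-5] = -1475.7369 N (compression)
  F[4-5] = +2142.4836 N (tension)
  F[4-6] = +724.3071 N (tension)
  F[5-6] = -2333.0115 N (compression)
  Rx@0 = -1824.5700 N
  Ry@0 = +259.8610 N
  Ry@6 = +2217.7290 N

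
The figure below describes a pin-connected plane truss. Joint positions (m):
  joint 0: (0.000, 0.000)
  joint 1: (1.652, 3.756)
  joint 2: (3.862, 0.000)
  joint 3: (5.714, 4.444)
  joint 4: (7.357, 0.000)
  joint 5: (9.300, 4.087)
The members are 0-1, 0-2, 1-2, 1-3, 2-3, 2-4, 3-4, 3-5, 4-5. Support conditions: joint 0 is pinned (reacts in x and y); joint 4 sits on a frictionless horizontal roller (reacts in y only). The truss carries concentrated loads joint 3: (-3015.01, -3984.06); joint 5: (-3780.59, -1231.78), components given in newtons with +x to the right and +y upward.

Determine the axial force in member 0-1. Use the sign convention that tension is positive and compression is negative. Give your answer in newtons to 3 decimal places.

N=6 nodes, M=9 members, R=3 reactions → 2N=12, M+R=12
member 0 (0-1): L=4.1032, (cx,cy)=(0.4026,0.9154)
member 1 (0-2): L=3.8620, (cx,cy)=(1.0000,0.0000)
member 2 (1-2): L=4.3579, (cx,cy)=(0.5071,-0.8619)
member 3 (1-3): L=4.1199, (cx,cy)=(0.9860,0.1670)
member 4 (2-3): L=4.8145, (cx,cy)=(0.3847,0.9231)
member 5 (2-4): L=3.4950, (cx,cy)=(1.0000,0.0000)
member 6 (3-4): L=4.7380, (cx,cy)=(0.3468,-0.9379)
member 7 (3-5): L=3.6037, (cx,cy)=(0.9951,-0.0991)
member 8 (4-5): L=4.5254, (cx,cy)=(0.4294,0.9031)
solve A·x = −loads:
  F[0-1] = -4900.5790 N (compression)
  F[0-2] = -4822.5880 N (compression)
  F[1-2] = +4380.4755 N (tension)
  F[1-3] = -4254.1797 N (compression)
  F[2-3] = -4090.1508 N (compression)
  F[2-4] = -1027.7833 N (compression)
  F[3-4] = +858.7827 N (tension)
  F[3-5] = -3065.6878 N (compression)
  F[4-5] = -1700.1681 N (compression)
  Rx@0 = +6795.6000 N
  Ry@0 = +4485.8554 N
  Ry@4 = +729.9846 N

-4900.579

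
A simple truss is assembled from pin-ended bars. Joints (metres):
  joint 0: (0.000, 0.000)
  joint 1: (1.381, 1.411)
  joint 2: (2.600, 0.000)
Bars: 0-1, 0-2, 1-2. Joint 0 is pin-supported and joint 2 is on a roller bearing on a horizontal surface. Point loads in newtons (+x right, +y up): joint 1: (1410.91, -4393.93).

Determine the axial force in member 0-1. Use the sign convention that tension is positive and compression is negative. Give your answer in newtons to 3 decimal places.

N=3 nodes, M=3 members, R=3 reactions → 2N=6, M+R=6
member 0 (0-1): L=1.9744, (cx,cy)=(0.6995,0.7147)
member 1 (0-2): L=2.6000, (cx,cy)=(1.0000,0.0000)
member 2 (1-2): L=1.8646, (cx,cy)=(0.6537,-0.7567)
solve A·x = −loads:
  F[0-1] = -1811.1844 N (compression)
  F[0-2] = +2677.7765 N (tension)
  F[1-2] = -4096.0533 N (compression)
  Rx@0 = -1410.9100 N
  Ry@0 = +1294.3872 N
  Ry@2 = +3099.5428 N

-1811.184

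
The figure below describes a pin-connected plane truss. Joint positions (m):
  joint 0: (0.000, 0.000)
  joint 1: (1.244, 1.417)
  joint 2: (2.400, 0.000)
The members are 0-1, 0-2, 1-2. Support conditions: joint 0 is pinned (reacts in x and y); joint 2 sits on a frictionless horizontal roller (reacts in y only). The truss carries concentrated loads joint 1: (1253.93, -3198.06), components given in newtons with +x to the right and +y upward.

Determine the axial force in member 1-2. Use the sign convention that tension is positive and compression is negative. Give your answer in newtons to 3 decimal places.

N=3 nodes, M=3 members, R=3 reactions → 2N=6, M+R=6
member 0 (0-1): L=1.8856, (cx,cy)=(0.6597,0.7515)
member 1 (0-2): L=2.4000, (cx,cy)=(1.0000,0.0000)
member 2 (1-2): L=1.8287, (cx,cy)=(0.6321,-0.7749)
solve A·x = −loads:
  F[0-1] = -1064.6264 N (compression)
  F[0-2] = +1956.3095 N (tension)
  F[1-2] = -3094.7636 N (compression)
  Rx@0 = -1253.9300 N
  Ry@0 = +800.0577 N
  Ry@2 = +2398.0023 N

-3094.764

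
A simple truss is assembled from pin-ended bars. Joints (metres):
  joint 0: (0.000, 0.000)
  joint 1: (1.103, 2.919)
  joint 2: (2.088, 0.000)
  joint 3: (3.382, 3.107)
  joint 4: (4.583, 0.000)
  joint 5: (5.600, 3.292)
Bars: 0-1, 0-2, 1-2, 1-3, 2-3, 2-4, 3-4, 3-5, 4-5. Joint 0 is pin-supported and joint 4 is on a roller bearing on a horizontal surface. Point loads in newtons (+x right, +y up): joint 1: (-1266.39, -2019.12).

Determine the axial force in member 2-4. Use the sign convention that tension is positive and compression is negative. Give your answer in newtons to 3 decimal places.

N=6 nodes, M=9 members, R=3 reactions → 2N=12, M+R=12
member 0 (0-1): L=3.1204, (cx,cy)=(0.3535,0.9354)
member 1 (0-2): L=2.0880, (cx,cy)=(1.0000,0.0000)
member 2 (1-2): L=3.0807, (cx,cy)=(0.3197,-0.9475)
member 3 (1-3): L=2.2867, (cx,cy)=(0.9966,0.0822)
member 4 (2-3): L=3.3657, (cx,cy)=(0.3845,0.9231)
member 5 (2-4): L=2.4950, (cx,cy)=(1.0000,0.0000)
member 6 (3-4): L=3.3310, (cx,cy)=(0.3605,-0.9327)
member 7 (3-5): L=2.2257, (cx,cy)=(0.9965,0.0831)
member 8 (4-5): L=3.4455, (cx,cy)=(0.2952,0.9554)
solve A·x = −loads:
  F[0-1] = -2501.2321 N (compression)
  F[0-2] = -382.2661 N (compression)
  F[1-2] = +361.6204 N (tension)
  F[1-3] = +267.5505 N (tension)
  F[2-3] = -371.1668 N (compression)
  F[2-4] = -123.9431 N (compression)
  F[3-4] = +343.7634 N (tension)
  F[3-5] = +0.0000 N (tension)
  F[4-5] = -0.0000 N (compression)
  Rx@0 = +1266.3900 N
  Ry@0 = +2339.7622 N
  Ry@4 = -320.6422 N

-123.943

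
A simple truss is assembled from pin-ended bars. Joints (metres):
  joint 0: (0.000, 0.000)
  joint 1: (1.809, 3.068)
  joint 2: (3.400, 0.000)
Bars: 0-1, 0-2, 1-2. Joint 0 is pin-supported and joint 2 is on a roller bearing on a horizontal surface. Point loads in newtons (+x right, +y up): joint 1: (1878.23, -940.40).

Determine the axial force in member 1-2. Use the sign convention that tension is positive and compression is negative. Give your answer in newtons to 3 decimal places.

-2472.788

N=3 nodes, M=3 members, R=3 reactions → 2N=6, M+R=6
member 0 (0-1): L=3.5616, (cx,cy)=(0.5079,0.8614)
member 1 (0-2): L=3.4000, (cx,cy)=(1.0000,0.0000)
member 2 (1-2): L=3.4560, (cx,cy)=(0.4604,-0.8877)
solve A·x = −loads:
  F[0-1] = +1456.6572 N (tension)
  F[0-2] = +1138.3711 N (tension)
  F[1-2] = -2472.7879 N (compression)
  Rx@0 = -1878.2300 N
  Ry@0 = -1254.7745 N
  Ry@2 = +2195.1745 N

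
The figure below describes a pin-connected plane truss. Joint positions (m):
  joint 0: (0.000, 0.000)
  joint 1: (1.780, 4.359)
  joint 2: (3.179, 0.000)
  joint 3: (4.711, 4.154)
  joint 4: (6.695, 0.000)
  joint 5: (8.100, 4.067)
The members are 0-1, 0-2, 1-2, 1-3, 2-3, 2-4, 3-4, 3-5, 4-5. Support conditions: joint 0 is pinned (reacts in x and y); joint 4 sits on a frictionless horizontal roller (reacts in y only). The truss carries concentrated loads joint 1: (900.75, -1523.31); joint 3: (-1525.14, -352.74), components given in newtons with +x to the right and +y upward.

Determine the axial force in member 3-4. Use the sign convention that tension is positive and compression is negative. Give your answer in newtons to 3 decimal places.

N=6 nodes, M=9 members, R=3 reactions → 2N=12, M+R=12
member 0 (0-1): L=4.7084, (cx,cy)=(0.3780,0.9258)
member 1 (0-2): L=3.1790, (cx,cy)=(1.0000,0.0000)
member 2 (1-2): L=4.5780, (cx,cy)=(0.3056,-0.9522)
member 3 (1-3): L=2.9382, (cx,cy)=(0.9976,-0.0698)
member 4 (2-3): L=4.4275, (cx,cy)=(0.3460,0.9382)
member 5 (2-4): L=3.5160, (cx,cy)=(1.0000,0.0000)
member 6 (3-4): L=4.6035, (cx,cy)=(0.4310,-0.9024)
member 7 (3-5): L=3.3901, (cx,cy)=(0.9997,-0.0257)
member 8 (4-5): L=4.3028, (cx,cy)=(0.3265,0.9452)
solve A·x = −loads:
  F[0-1] = -1709.5388 N (compression)
  F[0-2] = +21.8936 N (tension)
  F[1-2] = +180.0208 N (tension)
  F[1-3] = -1605.9603 N (compression)
  F[2-3] = -182.6946 N (compression)
  F[2-4] = +140.1224 N (tension)
  F[3-4] = -325.1259 N (compression)
  F[3-5] = -0.0000 N (tension)
  F[4-5] = +0.0000 N (tension)
  Rx@0 = +624.3900 N
  Ry@0 = +1582.6687 N
  Ry@4 = +293.3813 N

-325.126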